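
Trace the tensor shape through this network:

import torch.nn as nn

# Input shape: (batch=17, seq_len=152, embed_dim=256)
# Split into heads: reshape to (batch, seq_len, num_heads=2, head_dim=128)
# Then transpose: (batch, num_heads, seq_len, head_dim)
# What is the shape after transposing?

Input shape: (17, 152, 256)
  -> after reshape: (17, 152, 2, 128)
Output shape: (17, 2, 152, 128)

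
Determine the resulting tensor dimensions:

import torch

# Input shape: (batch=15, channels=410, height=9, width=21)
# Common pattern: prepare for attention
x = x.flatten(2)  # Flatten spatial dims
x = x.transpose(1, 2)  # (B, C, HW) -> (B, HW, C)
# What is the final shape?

Input shape: (15, 410, 9, 21)
  -> after flatten(2): (15, 410, 189)
Output shape: (15, 189, 410)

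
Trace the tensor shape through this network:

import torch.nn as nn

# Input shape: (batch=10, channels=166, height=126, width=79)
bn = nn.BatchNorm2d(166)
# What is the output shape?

Input shape: (10, 166, 126, 79)
Output shape: (10, 166, 126, 79)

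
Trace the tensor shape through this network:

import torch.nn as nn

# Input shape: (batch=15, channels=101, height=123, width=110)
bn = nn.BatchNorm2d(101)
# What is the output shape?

Input shape: (15, 101, 123, 110)
Output shape: (15, 101, 123, 110)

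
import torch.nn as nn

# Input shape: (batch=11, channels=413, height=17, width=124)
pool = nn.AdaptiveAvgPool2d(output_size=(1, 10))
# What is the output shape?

Input shape: (11, 413, 17, 124)
Output shape: (11, 413, 1, 10)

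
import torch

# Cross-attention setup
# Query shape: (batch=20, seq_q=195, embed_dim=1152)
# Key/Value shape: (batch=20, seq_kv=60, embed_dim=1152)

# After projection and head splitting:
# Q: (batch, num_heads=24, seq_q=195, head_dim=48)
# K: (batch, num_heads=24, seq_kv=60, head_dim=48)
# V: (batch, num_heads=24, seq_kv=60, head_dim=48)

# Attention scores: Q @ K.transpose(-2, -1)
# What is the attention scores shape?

Input shape: (20, 195, 1152)
Output shape: (20, 24, 195, 60)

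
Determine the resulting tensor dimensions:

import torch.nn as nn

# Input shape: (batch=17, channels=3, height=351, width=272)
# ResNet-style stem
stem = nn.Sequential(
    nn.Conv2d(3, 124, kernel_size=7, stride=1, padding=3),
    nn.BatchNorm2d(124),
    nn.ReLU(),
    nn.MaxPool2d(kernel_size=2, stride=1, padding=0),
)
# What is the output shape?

Input shape: (17, 3, 351, 272)
  -> after Conv2d 7x7 stride=1: (17, 124, 351, 272)
Output shape: (17, 124, 350, 271)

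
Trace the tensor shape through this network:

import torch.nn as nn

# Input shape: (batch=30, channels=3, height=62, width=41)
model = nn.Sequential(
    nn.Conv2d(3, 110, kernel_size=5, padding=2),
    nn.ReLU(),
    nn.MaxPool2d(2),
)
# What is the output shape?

Input shape: (30, 3, 62, 41)
  -> after Conv2d: (30, 110, 62, 41)
  -> after ReLU: (30, 110, 62, 41)
Output shape: (30, 110, 31, 20)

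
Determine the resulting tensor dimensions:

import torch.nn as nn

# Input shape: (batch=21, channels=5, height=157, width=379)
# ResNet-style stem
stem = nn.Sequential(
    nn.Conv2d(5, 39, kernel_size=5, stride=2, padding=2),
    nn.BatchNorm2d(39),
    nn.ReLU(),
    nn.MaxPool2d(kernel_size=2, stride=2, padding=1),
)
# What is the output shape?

Input shape: (21, 5, 157, 379)
  -> after Conv2d 5x5 stride=2: (21, 39, 79, 190)
Output shape: (21, 39, 40, 96)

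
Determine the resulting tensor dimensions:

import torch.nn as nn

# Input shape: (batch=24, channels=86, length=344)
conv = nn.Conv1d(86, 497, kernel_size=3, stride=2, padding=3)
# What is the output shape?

Input shape: (24, 86, 344)
Output shape: (24, 497, 174)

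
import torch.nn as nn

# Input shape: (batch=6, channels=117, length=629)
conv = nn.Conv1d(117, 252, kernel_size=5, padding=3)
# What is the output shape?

Input shape: (6, 117, 629)
Output shape: (6, 252, 631)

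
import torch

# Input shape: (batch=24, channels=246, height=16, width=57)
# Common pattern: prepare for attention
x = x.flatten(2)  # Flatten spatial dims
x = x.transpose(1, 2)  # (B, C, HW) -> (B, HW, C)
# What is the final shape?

Input shape: (24, 246, 16, 57)
  -> after flatten(2): (24, 246, 912)
Output shape: (24, 912, 246)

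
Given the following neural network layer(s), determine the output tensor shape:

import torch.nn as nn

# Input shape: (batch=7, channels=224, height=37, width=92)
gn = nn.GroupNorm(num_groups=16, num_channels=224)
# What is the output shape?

Input shape: (7, 224, 37, 92)
Output shape: (7, 224, 37, 92)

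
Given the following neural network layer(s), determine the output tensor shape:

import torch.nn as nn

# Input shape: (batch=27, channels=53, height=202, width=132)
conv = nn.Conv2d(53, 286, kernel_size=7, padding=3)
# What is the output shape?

Input shape: (27, 53, 202, 132)
Output shape: (27, 286, 202, 132)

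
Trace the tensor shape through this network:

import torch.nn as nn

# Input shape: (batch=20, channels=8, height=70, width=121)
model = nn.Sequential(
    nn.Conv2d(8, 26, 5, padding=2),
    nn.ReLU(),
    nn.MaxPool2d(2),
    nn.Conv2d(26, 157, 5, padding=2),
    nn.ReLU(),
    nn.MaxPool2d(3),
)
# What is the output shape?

Input shape: (20, 8, 70, 121)
  -> after first Conv2d: (20, 26, 70, 121)
  -> after first MaxPool2d: (20, 26, 35, 60)
  -> after second Conv2d: (20, 157, 35, 60)
Output shape: (20, 157, 11, 20)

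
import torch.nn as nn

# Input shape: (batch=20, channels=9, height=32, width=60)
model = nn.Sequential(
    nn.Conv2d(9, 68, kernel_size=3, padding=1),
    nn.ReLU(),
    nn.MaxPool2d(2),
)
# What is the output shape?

Input shape: (20, 9, 32, 60)
  -> after Conv2d: (20, 68, 32, 60)
  -> after ReLU: (20, 68, 32, 60)
Output shape: (20, 68, 16, 30)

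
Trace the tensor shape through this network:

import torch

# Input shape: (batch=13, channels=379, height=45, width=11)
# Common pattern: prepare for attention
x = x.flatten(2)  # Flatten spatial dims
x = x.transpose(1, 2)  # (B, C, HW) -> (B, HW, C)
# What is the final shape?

Input shape: (13, 379, 45, 11)
  -> after flatten(2): (13, 379, 495)
Output shape: (13, 495, 379)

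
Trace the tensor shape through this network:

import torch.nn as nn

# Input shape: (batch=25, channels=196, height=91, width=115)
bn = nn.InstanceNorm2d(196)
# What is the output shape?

Input shape: (25, 196, 91, 115)
Output shape: (25, 196, 91, 115)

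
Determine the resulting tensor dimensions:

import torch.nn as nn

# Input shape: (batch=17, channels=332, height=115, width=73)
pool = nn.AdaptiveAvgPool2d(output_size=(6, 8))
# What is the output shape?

Input shape: (17, 332, 115, 73)
Output shape: (17, 332, 6, 8)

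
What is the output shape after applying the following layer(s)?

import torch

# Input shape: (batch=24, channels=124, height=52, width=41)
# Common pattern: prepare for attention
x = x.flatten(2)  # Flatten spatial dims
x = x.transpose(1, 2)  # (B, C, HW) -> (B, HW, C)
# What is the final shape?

Input shape: (24, 124, 52, 41)
  -> after flatten(2): (24, 124, 2132)
Output shape: (24, 2132, 124)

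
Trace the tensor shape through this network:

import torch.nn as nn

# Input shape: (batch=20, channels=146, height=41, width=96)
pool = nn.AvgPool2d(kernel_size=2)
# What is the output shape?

Input shape: (20, 146, 41, 96)
Output shape: (20, 146, 20, 48)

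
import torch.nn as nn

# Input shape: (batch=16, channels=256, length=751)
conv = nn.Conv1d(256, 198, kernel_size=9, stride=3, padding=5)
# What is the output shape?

Input shape: (16, 256, 751)
Output shape: (16, 198, 251)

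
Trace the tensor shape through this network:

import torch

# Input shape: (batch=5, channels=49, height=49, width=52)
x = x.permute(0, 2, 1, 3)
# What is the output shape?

Input shape: (5, 49, 49, 52)
Output shape: (5, 49, 49, 52)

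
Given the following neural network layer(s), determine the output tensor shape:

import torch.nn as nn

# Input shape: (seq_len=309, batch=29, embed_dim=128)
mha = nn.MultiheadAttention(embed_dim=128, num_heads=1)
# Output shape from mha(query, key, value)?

Input shape: (309, 29, 128)
Output shape: (309, 29, 128)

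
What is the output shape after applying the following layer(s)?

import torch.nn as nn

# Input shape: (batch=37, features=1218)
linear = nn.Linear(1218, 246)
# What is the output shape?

Input shape: (37, 1218)
Output shape: (37, 246)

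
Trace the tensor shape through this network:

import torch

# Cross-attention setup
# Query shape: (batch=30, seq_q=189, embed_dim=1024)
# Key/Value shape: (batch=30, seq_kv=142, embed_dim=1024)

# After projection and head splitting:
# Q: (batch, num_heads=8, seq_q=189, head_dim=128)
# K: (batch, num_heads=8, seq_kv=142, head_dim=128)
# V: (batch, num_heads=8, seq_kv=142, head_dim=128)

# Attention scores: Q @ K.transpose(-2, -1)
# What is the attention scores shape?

Input shape: (30, 189, 1024)
Output shape: (30, 8, 189, 142)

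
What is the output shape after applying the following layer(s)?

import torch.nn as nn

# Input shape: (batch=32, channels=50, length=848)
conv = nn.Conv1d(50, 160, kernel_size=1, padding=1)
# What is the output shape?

Input shape: (32, 50, 848)
Output shape: (32, 160, 850)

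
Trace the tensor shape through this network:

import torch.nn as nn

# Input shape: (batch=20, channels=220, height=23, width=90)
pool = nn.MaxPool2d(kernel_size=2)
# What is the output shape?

Input shape: (20, 220, 23, 90)
Output shape: (20, 220, 11, 45)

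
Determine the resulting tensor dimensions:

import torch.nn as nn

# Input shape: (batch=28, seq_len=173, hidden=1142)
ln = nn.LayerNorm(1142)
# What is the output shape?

Input shape: (28, 173, 1142)
Output shape: (28, 173, 1142)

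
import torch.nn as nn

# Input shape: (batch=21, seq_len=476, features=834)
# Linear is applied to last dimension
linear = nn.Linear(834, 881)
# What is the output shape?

Input shape: (21, 476, 834)
Output shape: (21, 476, 881)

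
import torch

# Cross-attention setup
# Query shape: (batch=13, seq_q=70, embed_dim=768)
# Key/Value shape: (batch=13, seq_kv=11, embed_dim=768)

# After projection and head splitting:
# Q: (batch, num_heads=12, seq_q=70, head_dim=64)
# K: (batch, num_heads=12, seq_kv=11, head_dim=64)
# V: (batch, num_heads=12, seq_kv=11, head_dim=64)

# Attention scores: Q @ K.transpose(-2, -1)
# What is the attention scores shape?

Input shape: (13, 70, 768)
Output shape: (13, 12, 70, 11)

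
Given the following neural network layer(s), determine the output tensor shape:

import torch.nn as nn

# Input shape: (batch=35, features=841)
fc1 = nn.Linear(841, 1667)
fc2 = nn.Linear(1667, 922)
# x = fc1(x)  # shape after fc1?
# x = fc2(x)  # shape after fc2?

Input shape: (35, 841)
  -> after fc1: (35, 1667)
Output shape: (35, 922)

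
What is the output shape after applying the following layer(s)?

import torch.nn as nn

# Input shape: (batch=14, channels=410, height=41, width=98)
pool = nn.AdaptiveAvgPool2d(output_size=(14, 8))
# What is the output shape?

Input shape: (14, 410, 41, 98)
Output shape: (14, 410, 14, 8)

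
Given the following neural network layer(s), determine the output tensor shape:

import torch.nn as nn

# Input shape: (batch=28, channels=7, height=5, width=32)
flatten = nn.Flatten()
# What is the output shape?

Input shape: (28, 7, 5, 32)
Output shape: (28, 1120)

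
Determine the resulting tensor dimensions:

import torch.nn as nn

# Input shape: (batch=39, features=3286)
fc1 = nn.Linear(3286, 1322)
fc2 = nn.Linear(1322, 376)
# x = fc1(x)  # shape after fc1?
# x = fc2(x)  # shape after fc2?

Input shape: (39, 3286)
  -> after fc1: (39, 1322)
Output shape: (39, 376)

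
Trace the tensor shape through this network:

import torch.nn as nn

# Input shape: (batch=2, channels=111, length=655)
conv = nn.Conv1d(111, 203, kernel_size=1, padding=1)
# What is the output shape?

Input shape: (2, 111, 655)
Output shape: (2, 203, 657)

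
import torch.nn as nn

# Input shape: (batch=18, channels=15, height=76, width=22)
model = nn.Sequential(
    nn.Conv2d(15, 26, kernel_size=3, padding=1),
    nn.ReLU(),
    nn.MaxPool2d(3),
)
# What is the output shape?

Input shape: (18, 15, 76, 22)
  -> after Conv2d: (18, 26, 76, 22)
  -> after ReLU: (18, 26, 76, 22)
Output shape: (18, 26, 25, 7)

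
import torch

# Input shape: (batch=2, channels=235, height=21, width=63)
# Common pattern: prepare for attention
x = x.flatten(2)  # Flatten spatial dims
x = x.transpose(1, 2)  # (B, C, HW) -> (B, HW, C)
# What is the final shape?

Input shape: (2, 235, 21, 63)
  -> after flatten(2): (2, 235, 1323)
Output shape: (2, 1323, 235)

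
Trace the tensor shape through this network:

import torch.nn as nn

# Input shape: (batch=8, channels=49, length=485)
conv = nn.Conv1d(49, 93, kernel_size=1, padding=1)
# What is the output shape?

Input shape: (8, 49, 485)
Output shape: (8, 93, 487)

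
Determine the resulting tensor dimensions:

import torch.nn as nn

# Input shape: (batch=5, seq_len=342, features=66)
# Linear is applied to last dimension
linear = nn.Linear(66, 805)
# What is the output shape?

Input shape: (5, 342, 66)
Output shape: (5, 342, 805)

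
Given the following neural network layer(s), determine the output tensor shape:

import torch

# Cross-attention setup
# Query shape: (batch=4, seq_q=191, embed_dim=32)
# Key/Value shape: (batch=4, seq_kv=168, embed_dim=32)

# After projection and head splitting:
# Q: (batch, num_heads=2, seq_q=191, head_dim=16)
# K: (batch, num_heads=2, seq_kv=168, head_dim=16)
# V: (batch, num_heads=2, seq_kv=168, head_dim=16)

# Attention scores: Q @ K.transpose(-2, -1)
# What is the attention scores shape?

Input shape: (4, 191, 32)
Output shape: (4, 2, 191, 168)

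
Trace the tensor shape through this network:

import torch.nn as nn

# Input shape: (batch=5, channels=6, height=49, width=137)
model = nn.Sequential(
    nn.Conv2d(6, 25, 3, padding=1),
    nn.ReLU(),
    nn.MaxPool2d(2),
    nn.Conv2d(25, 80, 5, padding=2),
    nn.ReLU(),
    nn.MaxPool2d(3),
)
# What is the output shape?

Input shape: (5, 6, 49, 137)
  -> after first Conv2d: (5, 25, 49, 137)
  -> after first MaxPool2d: (5, 25, 24, 68)
  -> after second Conv2d: (5, 80, 24, 68)
Output shape: (5, 80, 8, 22)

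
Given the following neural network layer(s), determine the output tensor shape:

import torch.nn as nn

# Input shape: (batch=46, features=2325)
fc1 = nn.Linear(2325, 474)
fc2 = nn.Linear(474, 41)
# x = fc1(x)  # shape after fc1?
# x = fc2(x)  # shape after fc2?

Input shape: (46, 2325)
  -> after fc1: (46, 474)
Output shape: (46, 41)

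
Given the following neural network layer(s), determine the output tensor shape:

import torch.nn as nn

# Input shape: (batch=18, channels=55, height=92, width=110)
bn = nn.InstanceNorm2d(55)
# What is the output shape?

Input shape: (18, 55, 92, 110)
Output shape: (18, 55, 92, 110)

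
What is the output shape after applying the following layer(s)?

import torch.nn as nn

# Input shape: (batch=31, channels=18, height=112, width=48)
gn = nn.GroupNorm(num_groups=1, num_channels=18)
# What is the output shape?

Input shape: (31, 18, 112, 48)
Output shape: (31, 18, 112, 48)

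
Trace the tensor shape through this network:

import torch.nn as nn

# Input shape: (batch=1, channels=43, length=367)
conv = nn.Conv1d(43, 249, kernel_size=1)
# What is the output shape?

Input shape: (1, 43, 367)
Output shape: (1, 249, 367)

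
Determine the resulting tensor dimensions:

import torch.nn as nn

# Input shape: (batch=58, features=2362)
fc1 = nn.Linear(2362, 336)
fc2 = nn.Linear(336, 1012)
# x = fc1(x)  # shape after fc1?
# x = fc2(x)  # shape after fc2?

Input shape: (58, 2362)
  -> after fc1: (58, 336)
Output shape: (58, 1012)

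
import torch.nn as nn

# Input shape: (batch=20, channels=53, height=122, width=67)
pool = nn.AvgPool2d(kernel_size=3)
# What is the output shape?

Input shape: (20, 53, 122, 67)
Output shape: (20, 53, 40, 22)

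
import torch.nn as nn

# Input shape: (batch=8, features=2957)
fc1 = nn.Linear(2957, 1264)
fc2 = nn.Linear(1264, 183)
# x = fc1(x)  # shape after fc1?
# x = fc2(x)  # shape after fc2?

Input shape: (8, 2957)
  -> after fc1: (8, 1264)
Output shape: (8, 183)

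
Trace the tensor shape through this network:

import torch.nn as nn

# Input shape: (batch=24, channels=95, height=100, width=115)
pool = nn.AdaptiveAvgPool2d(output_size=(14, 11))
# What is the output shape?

Input shape: (24, 95, 100, 115)
Output shape: (24, 95, 14, 11)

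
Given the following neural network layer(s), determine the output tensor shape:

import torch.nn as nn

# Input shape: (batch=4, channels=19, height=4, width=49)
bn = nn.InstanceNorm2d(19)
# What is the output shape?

Input shape: (4, 19, 4, 49)
Output shape: (4, 19, 4, 49)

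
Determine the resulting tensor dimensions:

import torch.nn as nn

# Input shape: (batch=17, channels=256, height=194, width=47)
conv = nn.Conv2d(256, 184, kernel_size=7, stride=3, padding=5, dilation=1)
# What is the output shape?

Input shape: (17, 256, 194, 47)
Output shape: (17, 184, 66, 17)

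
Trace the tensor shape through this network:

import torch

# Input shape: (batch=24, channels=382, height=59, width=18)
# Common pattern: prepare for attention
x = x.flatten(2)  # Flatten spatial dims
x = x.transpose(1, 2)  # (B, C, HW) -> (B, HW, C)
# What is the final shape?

Input shape: (24, 382, 59, 18)
  -> after flatten(2): (24, 382, 1062)
Output shape: (24, 1062, 382)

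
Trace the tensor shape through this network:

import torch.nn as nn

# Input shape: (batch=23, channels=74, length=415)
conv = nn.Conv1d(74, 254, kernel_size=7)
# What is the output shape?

Input shape: (23, 74, 415)
Output shape: (23, 254, 409)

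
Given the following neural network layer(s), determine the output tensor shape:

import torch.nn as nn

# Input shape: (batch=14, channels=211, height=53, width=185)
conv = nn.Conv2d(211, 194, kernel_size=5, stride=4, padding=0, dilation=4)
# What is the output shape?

Input shape: (14, 211, 53, 185)
Output shape: (14, 194, 10, 43)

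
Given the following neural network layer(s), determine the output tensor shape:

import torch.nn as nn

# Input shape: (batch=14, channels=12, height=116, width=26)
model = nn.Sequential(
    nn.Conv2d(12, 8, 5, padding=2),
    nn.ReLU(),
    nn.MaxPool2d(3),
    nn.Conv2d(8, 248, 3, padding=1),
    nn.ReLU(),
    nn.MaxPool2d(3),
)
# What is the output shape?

Input shape: (14, 12, 116, 26)
  -> after first Conv2d: (14, 8, 116, 26)
  -> after first MaxPool2d: (14, 8, 38, 8)
  -> after second Conv2d: (14, 248, 38, 8)
Output shape: (14, 248, 12, 2)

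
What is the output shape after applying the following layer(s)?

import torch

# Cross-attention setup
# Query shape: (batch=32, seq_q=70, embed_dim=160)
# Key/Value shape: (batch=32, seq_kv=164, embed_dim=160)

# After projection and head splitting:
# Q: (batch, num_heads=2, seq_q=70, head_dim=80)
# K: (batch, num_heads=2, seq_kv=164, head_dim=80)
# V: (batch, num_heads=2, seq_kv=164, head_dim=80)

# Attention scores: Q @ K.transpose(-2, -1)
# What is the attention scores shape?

Input shape: (32, 70, 160)
Output shape: (32, 2, 70, 164)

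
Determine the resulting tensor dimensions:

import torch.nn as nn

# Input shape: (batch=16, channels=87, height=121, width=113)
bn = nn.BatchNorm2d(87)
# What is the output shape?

Input shape: (16, 87, 121, 113)
Output shape: (16, 87, 121, 113)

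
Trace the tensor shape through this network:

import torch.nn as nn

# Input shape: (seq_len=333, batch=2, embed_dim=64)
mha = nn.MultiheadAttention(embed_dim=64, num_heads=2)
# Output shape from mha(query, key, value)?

Input shape: (333, 2, 64)
Output shape: (333, 2, 64)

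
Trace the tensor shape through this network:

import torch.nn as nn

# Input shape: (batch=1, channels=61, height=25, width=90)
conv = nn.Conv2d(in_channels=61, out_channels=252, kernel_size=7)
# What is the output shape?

Input shape: (1, 61, 25, 90)
Output shape: (1, 252, 19, 84)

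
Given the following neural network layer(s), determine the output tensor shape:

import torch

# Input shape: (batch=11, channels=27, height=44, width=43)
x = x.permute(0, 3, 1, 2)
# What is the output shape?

Input shape: (11, 27, 44, 43)
Output shape: (11, 43, 27, 44)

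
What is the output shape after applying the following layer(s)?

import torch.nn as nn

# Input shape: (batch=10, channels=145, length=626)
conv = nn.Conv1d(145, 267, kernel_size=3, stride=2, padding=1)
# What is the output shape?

Input shape: (10, 145, 626)
Output shape: (10, 267, 313)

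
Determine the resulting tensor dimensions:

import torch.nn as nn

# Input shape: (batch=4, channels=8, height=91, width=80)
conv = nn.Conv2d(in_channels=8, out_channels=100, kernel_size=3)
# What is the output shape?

Input shape: (4, 8, 91, 80)
Output shape: (4, 100, 89, 78)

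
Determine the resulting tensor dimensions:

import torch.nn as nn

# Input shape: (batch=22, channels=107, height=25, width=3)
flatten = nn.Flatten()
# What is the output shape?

Input shape: (22, 107, 25, 3)
Output shape: (22, 8025)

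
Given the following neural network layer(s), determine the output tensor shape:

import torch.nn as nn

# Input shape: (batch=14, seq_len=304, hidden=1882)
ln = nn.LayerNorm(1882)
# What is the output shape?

Input shape: (14, 304, 1882)
Output shape: (14, 304, 1882)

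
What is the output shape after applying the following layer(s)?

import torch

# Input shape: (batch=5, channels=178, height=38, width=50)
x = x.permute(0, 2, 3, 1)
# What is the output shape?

Input shape: (5, 178, 38, 50)
Output shape: (5, 38, 50, 178)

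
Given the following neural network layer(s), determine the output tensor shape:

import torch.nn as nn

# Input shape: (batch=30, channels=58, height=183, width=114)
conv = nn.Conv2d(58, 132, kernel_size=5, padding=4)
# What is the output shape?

Input shape: (30, 58, 183, 114)
Output shape: (30, 132, 187, 118)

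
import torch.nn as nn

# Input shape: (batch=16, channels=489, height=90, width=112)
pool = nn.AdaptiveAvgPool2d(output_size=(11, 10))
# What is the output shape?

Input shape: (16, 489, 90, 112)
Output shape: (16, 489, 11, 10)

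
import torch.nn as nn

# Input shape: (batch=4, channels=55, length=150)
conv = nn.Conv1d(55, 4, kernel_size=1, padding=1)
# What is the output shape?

Input shape: (4, 55, 150)
Output shape: (4, 4, 152)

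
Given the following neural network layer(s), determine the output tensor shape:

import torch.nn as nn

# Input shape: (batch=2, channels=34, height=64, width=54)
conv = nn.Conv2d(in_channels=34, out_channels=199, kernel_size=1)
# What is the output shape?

Input shape: (2, 34, 64, 54)
Output shape: (2, 199, 64, 54)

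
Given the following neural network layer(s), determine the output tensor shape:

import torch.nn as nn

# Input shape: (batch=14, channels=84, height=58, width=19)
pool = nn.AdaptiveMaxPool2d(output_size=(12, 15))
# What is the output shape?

Input shape: (14, 84, 58, 19)
Output shape: (14, 84, 12, 15)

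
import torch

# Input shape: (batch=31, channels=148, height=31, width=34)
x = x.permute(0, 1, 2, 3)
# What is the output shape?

Input shape: (31, 148, 31, 34)
Output shape: (31, 148, 31, 34)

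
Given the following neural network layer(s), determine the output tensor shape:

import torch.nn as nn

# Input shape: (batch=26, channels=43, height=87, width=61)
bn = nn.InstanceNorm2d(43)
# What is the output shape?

Input shape: (26, 43, 87, 61)
Output shape: (26, 43, 87, 61)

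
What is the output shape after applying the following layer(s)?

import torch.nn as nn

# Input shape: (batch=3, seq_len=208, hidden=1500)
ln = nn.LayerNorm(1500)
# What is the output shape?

Input shape: (3, 208, 1500)
Output shape: (3, 208, 1500)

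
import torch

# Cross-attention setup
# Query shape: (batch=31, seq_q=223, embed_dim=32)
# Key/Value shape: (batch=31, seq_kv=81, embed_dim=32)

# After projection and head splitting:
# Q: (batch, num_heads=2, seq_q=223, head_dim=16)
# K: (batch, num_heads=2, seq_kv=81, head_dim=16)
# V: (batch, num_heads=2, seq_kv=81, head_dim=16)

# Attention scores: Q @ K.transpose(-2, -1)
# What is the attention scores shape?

Input shape: (31, 223, 32)
Output shape: (31, 2, 223, 81)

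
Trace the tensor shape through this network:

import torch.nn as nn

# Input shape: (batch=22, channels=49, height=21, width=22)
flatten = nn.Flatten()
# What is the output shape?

Input shape: (22, 49, 21, 22)
Output shape: (22, 22638)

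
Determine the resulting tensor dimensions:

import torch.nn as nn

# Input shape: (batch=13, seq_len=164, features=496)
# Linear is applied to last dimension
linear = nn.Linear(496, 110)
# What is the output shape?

Input shape: (13, 164, 496)
Output shape: (13, 164, 110)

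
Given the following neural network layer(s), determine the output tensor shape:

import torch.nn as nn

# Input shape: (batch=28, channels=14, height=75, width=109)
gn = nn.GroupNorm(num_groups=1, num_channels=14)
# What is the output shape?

Input shape: (28, 14, 75, 109)
Output shape: (28, 14, 75, 109)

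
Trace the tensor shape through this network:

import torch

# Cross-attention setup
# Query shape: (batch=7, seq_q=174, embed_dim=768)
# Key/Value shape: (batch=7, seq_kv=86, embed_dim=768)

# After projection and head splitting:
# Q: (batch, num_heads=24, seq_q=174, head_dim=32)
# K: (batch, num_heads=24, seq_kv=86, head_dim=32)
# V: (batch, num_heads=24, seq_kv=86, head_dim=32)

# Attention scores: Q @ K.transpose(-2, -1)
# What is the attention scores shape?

Input shape: (7, 174, 768)
Output shape: (7, 24, 174, 86)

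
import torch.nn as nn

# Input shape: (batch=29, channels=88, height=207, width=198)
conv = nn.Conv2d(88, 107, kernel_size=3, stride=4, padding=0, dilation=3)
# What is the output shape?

Input shape: (29, 88, 207, 198)
Output shape: (29, 107, 51, 48)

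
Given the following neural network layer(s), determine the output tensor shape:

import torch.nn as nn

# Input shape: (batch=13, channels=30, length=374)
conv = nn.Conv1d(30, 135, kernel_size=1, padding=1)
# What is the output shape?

Input shape: (13, 30, 374)
Output shape: (13, 135, 376)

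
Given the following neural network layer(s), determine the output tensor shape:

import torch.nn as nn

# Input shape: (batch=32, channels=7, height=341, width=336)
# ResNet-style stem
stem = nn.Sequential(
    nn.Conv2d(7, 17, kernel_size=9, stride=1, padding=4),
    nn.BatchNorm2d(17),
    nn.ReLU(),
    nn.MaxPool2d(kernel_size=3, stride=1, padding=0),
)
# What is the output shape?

Input shape: (32, 7, 341, 336)
  -> after Conv2d 9x9 stride=1: (32, 17, 341, 336)
Output shape: (32, 17, 339, 334)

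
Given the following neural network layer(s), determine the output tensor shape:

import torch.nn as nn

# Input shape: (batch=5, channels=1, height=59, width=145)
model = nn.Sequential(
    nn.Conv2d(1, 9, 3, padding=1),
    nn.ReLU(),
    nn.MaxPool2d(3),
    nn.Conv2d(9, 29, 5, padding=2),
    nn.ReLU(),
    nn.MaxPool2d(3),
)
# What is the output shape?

Input shape: (5, 1, 59, 145)
  -> after first Conv2d: (5, 9, 59, 145)
  -> after first MaxPool2d: (5, 9, 19, 48)
  -> after second Conv2d: (5, 29, 19, 48)
Output shape: (5, 29, 6, 16)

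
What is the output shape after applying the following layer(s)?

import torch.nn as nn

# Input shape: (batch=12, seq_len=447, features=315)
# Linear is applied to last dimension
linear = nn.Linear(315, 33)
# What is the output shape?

Input shape: (12, 447, 315)
Output shape: (12, 447, 33)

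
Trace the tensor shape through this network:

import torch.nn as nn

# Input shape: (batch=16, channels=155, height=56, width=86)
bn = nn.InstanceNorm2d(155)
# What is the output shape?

Input shape: (16, 155, 56, 86)
Output shape: (16, 155, 56, 86)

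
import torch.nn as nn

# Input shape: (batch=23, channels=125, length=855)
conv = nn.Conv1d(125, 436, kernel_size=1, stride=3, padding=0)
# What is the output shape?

Input shape: (23, 125, 855)
Output shape: (23, 436, 285)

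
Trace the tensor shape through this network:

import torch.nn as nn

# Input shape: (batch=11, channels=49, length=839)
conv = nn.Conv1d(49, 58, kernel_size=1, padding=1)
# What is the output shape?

Input shape: (11, 49, 839)
Output shape: (11, 58, 841)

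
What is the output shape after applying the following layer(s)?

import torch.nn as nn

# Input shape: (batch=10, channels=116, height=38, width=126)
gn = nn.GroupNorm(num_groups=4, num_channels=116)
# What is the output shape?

Input shape: (10, 116, 38, 126)
Output shape: (10, 116, 38, 126)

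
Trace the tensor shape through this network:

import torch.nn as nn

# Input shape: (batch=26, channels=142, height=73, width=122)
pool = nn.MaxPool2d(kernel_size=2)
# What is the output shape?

Input shape: (26, 142, 73, 122)
Output shape: (26, 142, 36, 61)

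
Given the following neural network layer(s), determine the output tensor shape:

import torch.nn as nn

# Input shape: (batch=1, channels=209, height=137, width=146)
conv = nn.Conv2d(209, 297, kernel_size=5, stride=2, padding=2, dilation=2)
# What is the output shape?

Input shape: (1, 209, 137, 146)
Output shape: (1, 297, 67, 71)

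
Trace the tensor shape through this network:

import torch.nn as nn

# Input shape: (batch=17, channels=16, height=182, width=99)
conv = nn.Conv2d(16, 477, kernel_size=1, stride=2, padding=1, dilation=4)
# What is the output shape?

Input shape: (17, 16, 182, 99)
Output shape: (17, 477, 92, 51)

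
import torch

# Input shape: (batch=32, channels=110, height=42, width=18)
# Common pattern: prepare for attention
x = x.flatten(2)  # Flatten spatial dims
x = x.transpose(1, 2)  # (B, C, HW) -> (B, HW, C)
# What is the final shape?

Input shape: (32, 110, 42, 18)
  -> after flatten(2): (32, 110, 756)
Output shape: (32, 756, 110)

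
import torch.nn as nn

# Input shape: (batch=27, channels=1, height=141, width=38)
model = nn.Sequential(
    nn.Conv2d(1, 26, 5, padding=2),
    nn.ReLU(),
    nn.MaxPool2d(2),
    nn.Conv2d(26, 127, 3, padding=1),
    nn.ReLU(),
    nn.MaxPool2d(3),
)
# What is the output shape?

Input shape: (27, 1, 141, 38)
  -> after first Conv2d: (27, 26, 141, 38)
  -> after first MaxPool2d: (27, 26, 70, 19)
  -> after second Conv2d: (27, 127, 70, 19)
Output shape: (27, 127, 23, 6)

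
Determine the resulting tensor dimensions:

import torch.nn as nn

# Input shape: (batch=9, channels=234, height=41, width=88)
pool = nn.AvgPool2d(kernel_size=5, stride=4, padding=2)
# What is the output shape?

Input shape: (9, 234, 41, 88)
Output shape: (9, 234, 11, 22)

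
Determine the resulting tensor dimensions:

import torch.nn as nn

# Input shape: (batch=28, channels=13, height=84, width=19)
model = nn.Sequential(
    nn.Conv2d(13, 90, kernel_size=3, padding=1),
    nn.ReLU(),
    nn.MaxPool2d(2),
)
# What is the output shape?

Input shape: (28, 13, 84, 19)
  -> after Conv2d: (28, 90, 84, 19)
  -> after ReLU: (28, 90, 84, 19)
Output shape: (28, 90, 42, 9)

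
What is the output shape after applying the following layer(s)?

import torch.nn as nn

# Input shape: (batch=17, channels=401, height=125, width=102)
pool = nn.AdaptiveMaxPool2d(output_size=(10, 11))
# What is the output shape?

Input shape: (17, 401, 125, 102)
Output shape: (17, 401, 10, 11)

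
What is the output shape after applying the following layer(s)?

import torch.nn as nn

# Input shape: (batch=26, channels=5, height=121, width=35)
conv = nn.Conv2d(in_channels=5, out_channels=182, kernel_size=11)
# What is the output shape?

Input shape: (26, 5, 121, 35)
Output shape: (26, 182, 111, 25)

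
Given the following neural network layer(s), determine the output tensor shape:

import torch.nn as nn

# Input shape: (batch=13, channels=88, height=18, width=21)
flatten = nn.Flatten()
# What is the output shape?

Input shape: (13, 88, 18, 21)
Output shape: (13, 33264)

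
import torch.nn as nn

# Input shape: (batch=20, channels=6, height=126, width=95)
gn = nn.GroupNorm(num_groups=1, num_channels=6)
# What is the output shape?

Input shape: (20, 6, 126, 95)
Output shape: (20, 6, 126, 95)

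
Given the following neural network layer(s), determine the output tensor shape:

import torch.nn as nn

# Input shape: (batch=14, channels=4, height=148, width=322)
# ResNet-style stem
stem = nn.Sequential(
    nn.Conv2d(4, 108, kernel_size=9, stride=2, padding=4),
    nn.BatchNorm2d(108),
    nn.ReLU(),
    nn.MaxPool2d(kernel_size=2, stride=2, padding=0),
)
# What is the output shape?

Input shape: (14, 4, 148, 322)
  -> after Conv2d 9x9 stride=2: (14, 108, 74, 161)
Output shape: (14, 108, 37, 80)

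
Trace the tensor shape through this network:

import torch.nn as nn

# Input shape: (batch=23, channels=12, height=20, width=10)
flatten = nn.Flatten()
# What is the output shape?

Input shape: (23, 12, 20, 10)
Output shape: (23, 2400)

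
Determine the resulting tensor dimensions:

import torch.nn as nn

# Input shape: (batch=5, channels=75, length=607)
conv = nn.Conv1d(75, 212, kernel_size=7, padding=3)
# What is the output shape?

Input shape: (5, 75, 607)
Output shape: (5, 212, 607)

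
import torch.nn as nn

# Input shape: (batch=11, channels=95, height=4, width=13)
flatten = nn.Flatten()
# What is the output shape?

Input shape: (11, 95, 4, 13)
Output shape: (11, 4940)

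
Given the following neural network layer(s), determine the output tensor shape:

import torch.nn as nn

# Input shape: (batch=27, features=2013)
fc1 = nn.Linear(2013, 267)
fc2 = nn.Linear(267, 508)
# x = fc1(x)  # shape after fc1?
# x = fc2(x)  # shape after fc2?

Input shape: (27, 2013)
  -> after fc1: (27, 267)
Output shape: (27, 508)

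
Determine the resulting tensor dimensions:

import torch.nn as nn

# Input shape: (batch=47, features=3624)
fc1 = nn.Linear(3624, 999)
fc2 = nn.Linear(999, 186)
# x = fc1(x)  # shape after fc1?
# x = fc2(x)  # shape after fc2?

Input shape: (47, 3624)
  -> after fc1: (47, 999)
Output shape: (47, 186)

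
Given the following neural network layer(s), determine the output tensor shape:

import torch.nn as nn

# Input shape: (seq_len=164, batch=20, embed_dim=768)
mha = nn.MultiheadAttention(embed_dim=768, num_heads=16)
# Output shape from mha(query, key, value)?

Input shape: (164, 20, 768)
Output shape: (164, 20, 768)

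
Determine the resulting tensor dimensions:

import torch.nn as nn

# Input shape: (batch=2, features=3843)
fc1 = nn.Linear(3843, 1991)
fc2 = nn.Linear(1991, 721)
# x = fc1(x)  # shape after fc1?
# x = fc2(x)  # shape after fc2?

Input shape: (2, 3843)
  -> after fc1: (2, 1991)
Output shape: (2, 721)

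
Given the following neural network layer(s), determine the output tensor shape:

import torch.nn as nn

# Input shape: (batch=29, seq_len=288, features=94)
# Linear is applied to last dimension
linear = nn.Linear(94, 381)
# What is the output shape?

Input shape: (29, 288, 94)
Output shape: (29, 288, 381)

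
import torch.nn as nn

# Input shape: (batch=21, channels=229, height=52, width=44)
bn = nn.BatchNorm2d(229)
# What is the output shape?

Input shape: (21, 229, 52, 44)
Output shape: (21, 229, 52, 44)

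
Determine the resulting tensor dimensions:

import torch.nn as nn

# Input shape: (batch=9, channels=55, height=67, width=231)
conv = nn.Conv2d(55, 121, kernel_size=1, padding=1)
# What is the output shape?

Input shape: (9, 55, 67, 231)
Output shape: (9, 121, 69, 233)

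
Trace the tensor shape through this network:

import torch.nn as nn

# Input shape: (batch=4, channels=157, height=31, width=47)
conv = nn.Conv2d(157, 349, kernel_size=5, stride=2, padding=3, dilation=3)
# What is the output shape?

Input shape: (4, 157, 31, 47)
Output shape: (4, 349, 13, 21)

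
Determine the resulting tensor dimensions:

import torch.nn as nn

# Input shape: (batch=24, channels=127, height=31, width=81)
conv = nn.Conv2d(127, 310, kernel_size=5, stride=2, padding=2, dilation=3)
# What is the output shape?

Input shape: (24, 127, 31, 81)
Output shape: (24, 310, 12, 37)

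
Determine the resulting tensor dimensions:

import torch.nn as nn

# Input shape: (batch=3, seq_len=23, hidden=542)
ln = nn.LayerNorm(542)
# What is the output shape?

Input shape: (3, 23, 542)
Output shape: (3, 23, 542)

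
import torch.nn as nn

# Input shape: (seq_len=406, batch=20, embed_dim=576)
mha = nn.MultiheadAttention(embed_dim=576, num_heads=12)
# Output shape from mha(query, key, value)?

Input shape: (406, 20, 576)
Output shape: (406, 20, 576)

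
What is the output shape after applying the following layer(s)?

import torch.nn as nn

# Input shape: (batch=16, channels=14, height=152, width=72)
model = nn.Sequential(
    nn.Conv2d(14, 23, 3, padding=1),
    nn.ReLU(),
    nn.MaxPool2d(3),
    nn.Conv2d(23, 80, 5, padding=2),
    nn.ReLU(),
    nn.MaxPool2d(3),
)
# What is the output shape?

Input shape: (16, 14, 152, 72)
  -> after first Conv2d: (16, 23, 152, 72)
  -> after first MaxPool2d: (16, 23, 50, 24)
  -> after second Conv2d: (16, 80, 50, 24)
Output shape: (16, 80, 16, 8)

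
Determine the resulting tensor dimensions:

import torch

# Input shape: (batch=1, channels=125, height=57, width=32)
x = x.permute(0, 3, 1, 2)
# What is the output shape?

Input shape: (1, 125, 57, 32)
Output shape: (1, 32, 125, 57)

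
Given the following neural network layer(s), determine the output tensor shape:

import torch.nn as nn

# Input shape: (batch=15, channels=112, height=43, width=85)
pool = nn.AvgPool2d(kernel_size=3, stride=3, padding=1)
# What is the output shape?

Input shape: (15, 112, 43, 85)
Output shape: (15, 112, 15, 29)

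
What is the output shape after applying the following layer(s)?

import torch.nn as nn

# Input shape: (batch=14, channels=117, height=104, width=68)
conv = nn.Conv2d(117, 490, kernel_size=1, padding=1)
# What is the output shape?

Input shape: (14, 117, 104, 68)
Output shape: (14, 490, 106, 70)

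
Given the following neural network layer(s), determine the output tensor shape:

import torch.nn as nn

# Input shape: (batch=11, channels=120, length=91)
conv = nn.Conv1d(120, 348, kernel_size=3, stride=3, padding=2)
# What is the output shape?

Input shape: (11, 120, 91)
Output shape: (11, 348, 31)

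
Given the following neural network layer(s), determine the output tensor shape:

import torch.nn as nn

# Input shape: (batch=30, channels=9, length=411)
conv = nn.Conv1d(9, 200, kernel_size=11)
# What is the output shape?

Input shape: (30, 9, 411)
Output shape: (30, 200, 401)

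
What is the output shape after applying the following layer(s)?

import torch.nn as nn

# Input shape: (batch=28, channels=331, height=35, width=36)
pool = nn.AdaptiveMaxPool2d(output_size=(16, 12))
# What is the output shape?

Input shape: (28, 331, 35, 36)
Output shape: (28, 331, 16, 12)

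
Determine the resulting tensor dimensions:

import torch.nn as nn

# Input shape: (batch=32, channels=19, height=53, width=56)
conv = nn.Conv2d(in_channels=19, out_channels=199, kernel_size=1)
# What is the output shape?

Input shape: (32, 19, 53, 56)
Output shape: (32, 199, 53, 56)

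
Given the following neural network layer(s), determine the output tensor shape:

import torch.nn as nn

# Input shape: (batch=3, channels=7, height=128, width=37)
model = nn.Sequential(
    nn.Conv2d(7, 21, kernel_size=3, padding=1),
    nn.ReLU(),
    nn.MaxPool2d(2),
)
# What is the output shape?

Input shape: (3, 7, 128, 37)
  -> after Conv2d: (3, 21, 128, 37)
  -> after ReLU: (3, 21, 128, 37)
Output shape: (3, 21, 64, 18)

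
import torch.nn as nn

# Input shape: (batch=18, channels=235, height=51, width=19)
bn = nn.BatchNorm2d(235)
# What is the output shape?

Input shape: (18, 235, 51, 19)
Output shape: (18, 235, 51, 19)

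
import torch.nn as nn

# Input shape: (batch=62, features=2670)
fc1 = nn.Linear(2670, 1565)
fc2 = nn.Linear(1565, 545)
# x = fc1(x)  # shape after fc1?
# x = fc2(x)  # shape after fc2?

Input shape: (62, 2670)
  -> after fc1: (62, 1565)
Output shape: (62, 545)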